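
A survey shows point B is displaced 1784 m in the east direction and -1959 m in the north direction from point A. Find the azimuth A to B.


az = atan2(1784, -1959) = 137.7 deg
adjusted to 0-360: 137.7 degrees

137.7 degrees


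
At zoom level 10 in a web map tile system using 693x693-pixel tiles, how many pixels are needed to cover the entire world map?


tiles per axis = 2^10 = 1024
total tiles = 1024^2 = 1048576
pixels per axis = 1024 * 693 = 709632
total pixels = 709632^2 = 503577575424

503577575424 pixels


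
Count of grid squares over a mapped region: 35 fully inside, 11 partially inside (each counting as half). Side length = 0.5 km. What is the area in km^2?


effective squares = 35 + 11 * 0.5 = 40.5
area = 40.5 * 0.25 = 10.125 km^2

10.125 km^2


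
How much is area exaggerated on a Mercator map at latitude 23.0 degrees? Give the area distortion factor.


area_distortion = 1/cos^2(23.0) = 1.18

1.18


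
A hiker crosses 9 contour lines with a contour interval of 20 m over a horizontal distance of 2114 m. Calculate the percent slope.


elevation change = 9 * 20 = 180 m
slope = 180 / 2114 * 100 = 8.5%

8.5%


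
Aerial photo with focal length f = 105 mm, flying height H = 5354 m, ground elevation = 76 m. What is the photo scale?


scale = f / (H - h) = 105 mm / 5278 m = 105 / 5278000 = 1:50267

1:50267


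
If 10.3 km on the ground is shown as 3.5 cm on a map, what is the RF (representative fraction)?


ground = 10.3 km = 1030000 cm; RF denominator = ground / map = 1030000 / 3.5 ≈ 294286; RF = 1:294286

1:294286


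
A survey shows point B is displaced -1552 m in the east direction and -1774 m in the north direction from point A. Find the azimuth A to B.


az = atan2(-1552, -1774) = -138.8 deg
adjusted to 0-360: 221.2 degrees

221.2 degrees


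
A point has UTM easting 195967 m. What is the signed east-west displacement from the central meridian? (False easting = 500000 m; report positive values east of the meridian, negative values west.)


displacement = 195967 - 500000 = -304033 m

-304033 m


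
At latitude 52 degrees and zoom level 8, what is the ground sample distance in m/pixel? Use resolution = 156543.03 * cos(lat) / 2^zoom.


res = 156543.03 * cos(52) / 2^8 = 156543.03 * 0.61566148 / 256 = 376.47 m/pixel

376.47 m/pixel


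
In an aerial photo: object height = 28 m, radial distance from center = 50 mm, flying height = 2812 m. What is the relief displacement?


d = h * r / H = 28 * 50 / 2812 = 0.5 mm

0.5 mm


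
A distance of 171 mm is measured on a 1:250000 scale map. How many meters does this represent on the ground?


ground = 171 mm * 250000 / 1000 = 42750.0 m

42750.0 m


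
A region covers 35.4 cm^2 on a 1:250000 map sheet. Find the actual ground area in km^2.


ground_area = 35.4 * (250000/100)^2 = 221250000.0 m^2 = 221.25 km^2

221.25 km^2


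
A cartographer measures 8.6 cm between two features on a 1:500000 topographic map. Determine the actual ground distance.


ground = 8.6 cm * 500000 / 100 = 43000.0 m = 43.0 km

43.0 km


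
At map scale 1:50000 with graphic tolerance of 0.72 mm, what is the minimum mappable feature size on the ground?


ground = 0.72 mm * 50000 / 1000 = 36.0 m

36.0 m


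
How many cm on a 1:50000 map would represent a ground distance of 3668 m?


map_cm = 3668 * 100 / 50000 = 7.336 cm ≈ 7.34 cm

7.34 cm


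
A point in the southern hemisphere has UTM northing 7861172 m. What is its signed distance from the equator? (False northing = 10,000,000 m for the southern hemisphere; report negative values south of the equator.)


For southern: actual = 7861172 - 10000000 = -2138828 m

-2138828 m


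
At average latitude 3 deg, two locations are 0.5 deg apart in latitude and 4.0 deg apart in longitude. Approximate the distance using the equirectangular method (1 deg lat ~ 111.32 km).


dlat_km = 0.5 * 111.32 = 55.66
dlon_km = 4.0 * 111.32 * cos(3) ≈ 444.67
dist = sqrt(55.66^2 + 444.67^2) ≈ 448.1 km

448.1 km


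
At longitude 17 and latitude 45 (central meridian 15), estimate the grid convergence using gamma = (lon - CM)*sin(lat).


gamma = (17 - 15) * sin(45) = 2 * 0.707107 = 1.414 degrees

1.414 degrees


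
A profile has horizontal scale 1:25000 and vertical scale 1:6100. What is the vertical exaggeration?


VE = horizontal_scale / vertical_scale = 25000 / 6100 ≈ 4.1

4.1x


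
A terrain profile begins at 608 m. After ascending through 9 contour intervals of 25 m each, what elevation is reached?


elevation = 608 + 9 * 25 = 833 m

833 m


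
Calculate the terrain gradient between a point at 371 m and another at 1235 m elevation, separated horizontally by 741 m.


gradient = (1235 - 371) / 741 = 864 / 741 = 1.166

1.166


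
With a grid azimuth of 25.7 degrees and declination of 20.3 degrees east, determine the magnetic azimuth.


magnetic azimuth = grid azimuth - declination (east +ve)
mag_az = 25.7 - 20.3 = 5.4 degrees

5.4 degrees


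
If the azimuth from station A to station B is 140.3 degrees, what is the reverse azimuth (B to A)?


back azimuth = (140.3 + 180) mod 360 = 320.3 degrees

320.3 degrees


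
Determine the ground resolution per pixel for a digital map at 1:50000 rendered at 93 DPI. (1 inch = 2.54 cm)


pixel_cm = 2.54 / 93 ≈ 0.027312 cm
ground = pixel_cm * 50000 / 100 = 2.54 * 50000 / (93 * 100) = 127000 / 9300 ≈ 13.66 m

13.66 m


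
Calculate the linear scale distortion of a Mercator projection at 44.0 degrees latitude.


SF = 1 / cos(44.0) = 1 / 0.71934 = 1.39

1.39


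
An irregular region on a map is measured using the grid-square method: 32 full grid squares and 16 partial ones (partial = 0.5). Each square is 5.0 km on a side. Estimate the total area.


effective squares = 32 + 16 * 0.5 = 40.0
area = 40.0 * 25.0 = 1000.0 km^2

1000.0 km^2


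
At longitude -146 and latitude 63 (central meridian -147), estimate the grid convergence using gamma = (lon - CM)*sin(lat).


gamma = (-146 - -147) * sin(63) = 1 * 0.891007 = 0.891 degrees

0.891 degrees


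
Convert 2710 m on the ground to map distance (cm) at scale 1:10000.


map_cm = 2710 * 100 / 10000 = 27.1 cm

27.1 cm


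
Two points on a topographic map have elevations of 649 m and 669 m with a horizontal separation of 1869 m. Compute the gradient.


gradient = (669 - 649) / 1869 = 20 / 1869 = 0.0107

0.0107


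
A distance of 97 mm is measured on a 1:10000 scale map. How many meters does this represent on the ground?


ground = 97 mm * 10000 / 1000 = 970.0 m

970.0 m


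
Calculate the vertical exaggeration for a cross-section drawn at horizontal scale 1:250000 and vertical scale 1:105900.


VE = horizontal_scale / vertical_scale = 250000 / 105900 ≈ 2.4

2.4x


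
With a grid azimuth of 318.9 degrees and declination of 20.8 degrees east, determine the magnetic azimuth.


magnetic azimuth = grid azimuth - declination (east +ve)
mag_az = 318.9 - 20.8 = 298.1 degrees

298.1 degrees


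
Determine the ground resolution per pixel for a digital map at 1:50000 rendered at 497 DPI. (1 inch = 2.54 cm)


pixel_cm = 2.54 / 497 ≈ 0.005111 cm
ground = pixel_cm * 50000 / 100 = 2.54 * 50000 / (497 * 100) = 127000 / 49700 ≈ 2.56 m

2.56 m


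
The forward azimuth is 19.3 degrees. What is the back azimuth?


back azimuth = (19.3 + 180) mod 360 = 199.3 degrees

199.3 degrees


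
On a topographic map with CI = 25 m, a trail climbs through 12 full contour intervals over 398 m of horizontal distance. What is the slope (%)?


elevation change = 12 * 25 = 300 m
slope = 300 / 398 * 100 = 75.4%

75.4%


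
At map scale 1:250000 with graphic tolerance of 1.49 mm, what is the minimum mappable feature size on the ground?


ground = 1.49 mm * 250000 / 1000 = 372.5 m

372.5 m


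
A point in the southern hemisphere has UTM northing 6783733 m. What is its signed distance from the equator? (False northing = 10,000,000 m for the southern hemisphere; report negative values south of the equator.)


For southern: actual = 6783733 - 10000000 = -3216267 m

-3216267 m


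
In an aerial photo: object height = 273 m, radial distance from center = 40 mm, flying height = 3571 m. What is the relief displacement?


d = h * r / H = 273 * 40 / 3571 = 3.06 mm

3.06 mm


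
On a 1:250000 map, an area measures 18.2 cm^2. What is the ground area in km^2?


ground_area = 18.2 * (250000/100)^2 = 113750000.0 m^2 = 113.75 km^2

113.75 km^2


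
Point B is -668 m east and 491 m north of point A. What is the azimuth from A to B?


az = atan2(-668, 491) = -53.7 deg
adjusted to 0-360: 306.3 degrees

306.3 degrees


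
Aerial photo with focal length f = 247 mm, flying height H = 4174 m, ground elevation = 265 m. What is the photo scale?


scale = f / (H - h) = 247 mm / 3909 m = 247 / 3909000 = 1:15826

1:15826


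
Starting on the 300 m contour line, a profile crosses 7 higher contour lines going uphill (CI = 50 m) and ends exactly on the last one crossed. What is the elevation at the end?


elevation = 300 + 7 * 50 = 650 m

650 m


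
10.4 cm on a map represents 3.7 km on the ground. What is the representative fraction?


ground = 3.7 km = 370000 cm; RF denominator = ground / map = 370000 / 10.4 ≈ 35577; RF = 1:35577

1:35577


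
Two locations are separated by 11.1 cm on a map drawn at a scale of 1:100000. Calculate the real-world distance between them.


ground = 11.1 cm * 100000 / 100 = 11100.0 m = 11.1 km

11.1 km


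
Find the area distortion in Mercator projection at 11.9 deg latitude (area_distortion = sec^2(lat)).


area_distortion = 1/cos^2(11.9) = 1.044

1.044


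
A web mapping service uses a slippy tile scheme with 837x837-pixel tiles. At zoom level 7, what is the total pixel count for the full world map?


tiles per axis = 2^7 = 128
total tiles = 128^2 = 16384
pixels per axis = 128 * 837 = 107136
total pixels = 107136^2 = 11478122496

11478122496 pixels


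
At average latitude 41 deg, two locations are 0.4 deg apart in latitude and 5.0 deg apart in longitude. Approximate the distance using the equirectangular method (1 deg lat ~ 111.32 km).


dlat_km = 0.4 * 111.32 = 44.528
dlon_km = 5.0 * 111.32 * cos(41) ≈ 420.071
dist = sqrt(44.528^2 + 420.071^2) ≈ 422.4 km

422.4 km


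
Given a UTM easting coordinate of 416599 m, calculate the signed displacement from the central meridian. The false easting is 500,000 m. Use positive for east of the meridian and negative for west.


displacement = 416599 - 500000 = -83401 m

-83401 m


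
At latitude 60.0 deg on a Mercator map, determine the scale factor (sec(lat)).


SF = 1 / cos(60.0) = 1 / 0.5 = 2.0

2.0


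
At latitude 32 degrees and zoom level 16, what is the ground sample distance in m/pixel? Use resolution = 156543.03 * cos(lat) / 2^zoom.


res = 156543.03 * cos(32) / 2^16 = 156543.03 * 0.8480481 / 65536 = 2.03 m/pixel

2.03 m/pixel


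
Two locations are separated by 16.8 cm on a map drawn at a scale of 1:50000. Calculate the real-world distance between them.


ground = 16.8 cm * 50000 / 100 = 8400.0 m = 8.4 km

8.4 km


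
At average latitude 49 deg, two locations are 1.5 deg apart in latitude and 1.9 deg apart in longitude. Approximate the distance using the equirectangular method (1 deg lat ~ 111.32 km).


dlat_km = 1.5 * 111.32 = 166.98
dlon_km = 1.9 * 111.32 * cos(49) ≈ 138.762
dist = sqrt(166.98^2 + 138.762^2) ≈ 217.1 km

217.1 km


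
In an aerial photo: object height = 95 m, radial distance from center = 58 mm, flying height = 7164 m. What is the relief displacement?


d = h * r / H = 95 * 58 / 7164 = 0.77 mm

0.77 mm


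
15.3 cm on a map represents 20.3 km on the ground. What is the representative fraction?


ground = 20.3 km = 2030000 cm; RF denominator = ground / map = 2030000 / 15.3 ≈ 132680; RF = 1:132680

1:132680


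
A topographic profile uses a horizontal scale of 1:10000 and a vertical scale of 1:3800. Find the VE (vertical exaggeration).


VE = horizontal_scale / vertical_scale = 10000 / 3800 ≈ 2.6

2.6x


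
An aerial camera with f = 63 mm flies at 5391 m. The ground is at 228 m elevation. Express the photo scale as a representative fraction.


scale = f / (H - h) = 63 mm / 5163 m = 63 / 5163000 = 1:81952

1:81952


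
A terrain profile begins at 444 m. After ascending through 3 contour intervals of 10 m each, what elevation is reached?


elevation = 444 + 3 * 10 = 474 m

474 m


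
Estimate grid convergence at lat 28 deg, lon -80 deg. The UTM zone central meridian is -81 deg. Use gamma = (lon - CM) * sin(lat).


gamma = (-80 - -81) * sin(28) = 1 * 0.469472 = 0.469 degrees

0.469 degrees


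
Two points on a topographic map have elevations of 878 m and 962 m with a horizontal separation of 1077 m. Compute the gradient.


gradient = (962 - 878) / 1077 = 84 / 1077 = 0.078

0.078


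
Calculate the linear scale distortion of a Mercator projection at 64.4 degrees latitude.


SF = 1 / cos(64.4) = 1 / 0.432086 = 2.314

2.314


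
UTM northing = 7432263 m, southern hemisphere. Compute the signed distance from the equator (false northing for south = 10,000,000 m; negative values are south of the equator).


For southern: actual = 7432263 - 10000000 = -2567737 m

-2567737 m


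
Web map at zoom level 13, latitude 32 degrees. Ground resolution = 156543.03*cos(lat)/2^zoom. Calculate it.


res = 156543.03 * cos(32) / 2^13 = 156543.03 * 0.8480481 / 8192 = 16.21 m/pixel

16.21 m/pixel


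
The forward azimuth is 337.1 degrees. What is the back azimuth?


back azimuth = (337.1 + 180) mod 360 = 157.1 degrees

157.1 degrees


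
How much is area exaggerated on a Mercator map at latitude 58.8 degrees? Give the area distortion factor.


area_distortion = 1/cos^2(58.8) = 3.726

3.726


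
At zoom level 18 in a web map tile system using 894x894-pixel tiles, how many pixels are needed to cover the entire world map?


tiles per axis = 2^18 = 262144
total tiles = 262144^2 = 68719476736
pixels per axis = 262144 * 894 = 234356736
total pixels = 234356736^2 = 54923079708573696

54923079708573696 pixels


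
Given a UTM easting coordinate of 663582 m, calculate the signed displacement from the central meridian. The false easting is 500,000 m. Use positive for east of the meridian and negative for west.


displacement = 663582 - 500000 = 163582 m

163582 m


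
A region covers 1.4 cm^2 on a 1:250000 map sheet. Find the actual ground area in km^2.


ground_area = 1.4 * (250000/100)^2 = 8750000.0 m^2 = 8.75 km^2

8.75 km^2


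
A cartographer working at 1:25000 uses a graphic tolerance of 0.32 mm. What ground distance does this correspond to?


ground = 0.32 mm * 25000 / 1000 = 8.0 m

8.0 m


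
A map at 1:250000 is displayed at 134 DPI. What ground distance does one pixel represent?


pixel_cm = 2.54 / 134 ≈ 0.018955 cm
ground = pixel_cm * 250000 / 100 = 2.54 * 250000 / (134 * 100) = 635000 / 13400 ≈ 47.39 m

47.39 m


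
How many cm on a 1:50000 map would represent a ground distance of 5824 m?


map_cm = 5824 * 100 / 50000 = 11.648 cm ≈ 11.65 cm

11.65 cm


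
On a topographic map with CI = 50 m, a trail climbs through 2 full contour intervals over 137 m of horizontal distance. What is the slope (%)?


elevation change = 2 * 50 = 100 m
slope = 100 / 137 * 100 = 73.0%

73.0%


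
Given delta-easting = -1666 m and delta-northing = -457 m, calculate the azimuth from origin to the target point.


az = atan2(-1666, -457) = -105.3 deg
adjusted to 0-360: 254.7 degrees

254.7 degrees


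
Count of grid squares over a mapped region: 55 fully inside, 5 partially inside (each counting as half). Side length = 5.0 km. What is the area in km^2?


effective squares = 55 + 5 * 0.5 = 57.5
area = 57.5 * 25.0 = 1437.5 km^2

1437.5 km^2


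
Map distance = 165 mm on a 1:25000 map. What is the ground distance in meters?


ground = 165 mm * 25000 / 1000 = 4125.0 m

4125.0 m


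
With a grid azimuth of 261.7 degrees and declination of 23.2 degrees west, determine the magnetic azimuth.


magnetic azimuth = grid azimuth - declination (east +ve)
mag_az = 261.7 - -23.2 = 284.9 degrees

284.9 degrees


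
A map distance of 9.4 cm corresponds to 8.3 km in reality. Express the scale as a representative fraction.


ground = 8.3 km = 830000 cm; RF denominator = ground / map = 830000 / 9.4 ≈ 88298; RF = 1:88298

1:88298


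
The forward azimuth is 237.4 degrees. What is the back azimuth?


back azimuth = (237.4 + 180) mod 360 = 57.4 degrees

57.4 degrees


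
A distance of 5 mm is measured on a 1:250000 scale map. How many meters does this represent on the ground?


ground = 5 mm * 250000 / 1000 = 1250.0 m

1250.0 m


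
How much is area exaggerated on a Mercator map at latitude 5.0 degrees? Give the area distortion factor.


area_distortion = 1/cos^2(5.0) = 1.008

1.008


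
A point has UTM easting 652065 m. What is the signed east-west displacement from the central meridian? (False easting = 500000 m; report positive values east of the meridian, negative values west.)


displacement = 652065 - 500000 = 152065 m

152065 m


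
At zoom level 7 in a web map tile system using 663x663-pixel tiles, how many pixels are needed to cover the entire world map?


tiles per axis = 2^7 = 128
total tiles = 128^2 = 16384
pixels per axis = 128 * 663 = 84864
total pixels = 84864^2 = 7201898496

7201898496 pixels


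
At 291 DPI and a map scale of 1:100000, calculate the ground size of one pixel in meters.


pixel_cm = 2.54 / 291 ≈ 0.008729 cm
ground = pixel_cm * 100000 / 100 = 2.54 * 100000 / (291 * 100) = 254000 / 29100 ≈ 8.73 m

8.73 m


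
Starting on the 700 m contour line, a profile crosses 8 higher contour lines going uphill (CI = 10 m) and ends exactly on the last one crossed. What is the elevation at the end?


elevation = 700 + 8 * 10 = 780 m

780 m


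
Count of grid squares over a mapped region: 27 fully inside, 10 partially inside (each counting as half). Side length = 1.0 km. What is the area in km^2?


effective squares = 27 + 10 * 0.5 = 32.0
area = 32.0 * 1.0 = 32.0 km^2

32.0 km^2


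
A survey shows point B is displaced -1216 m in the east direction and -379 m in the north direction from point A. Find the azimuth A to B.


az = atan2(-1216, -379) = -107.3 deg
adjusted to 0-360: 252.7 degrees

252.7 degrees


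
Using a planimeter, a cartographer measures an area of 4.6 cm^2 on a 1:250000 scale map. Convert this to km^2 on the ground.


ground_area = 4.6 * (250000/100)^2 = 28750000.0 m^2 = 28.75 km^2

28.75 km^2


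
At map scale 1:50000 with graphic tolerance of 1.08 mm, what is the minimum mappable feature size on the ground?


ground = 1.08 mm * 50000 / 1000 = 54.0 m

54.0 m


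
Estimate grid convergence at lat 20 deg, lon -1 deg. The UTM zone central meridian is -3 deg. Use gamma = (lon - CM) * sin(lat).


gamma = (-1 - -3) * sin(20) = 2 * 0.34202 = 0.684 degrees

0.684 degrees


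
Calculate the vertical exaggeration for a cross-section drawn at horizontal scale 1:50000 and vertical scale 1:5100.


VE = horizontal_scale / vertical_scale = 50000 / 5100 ≈ 9.8

9.8x


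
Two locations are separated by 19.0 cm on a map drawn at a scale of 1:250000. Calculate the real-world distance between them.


ground = 19.0 cm * 250000 / 100 = 47500.0 m = 47.5 km

47.5 km


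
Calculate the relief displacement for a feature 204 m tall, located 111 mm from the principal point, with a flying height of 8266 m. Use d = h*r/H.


d = h * r / H = 204 * 111 / 8266 = 2.74 mm

2.74 mm


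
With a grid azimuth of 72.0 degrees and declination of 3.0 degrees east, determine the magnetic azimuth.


magnetic azimuth = grid azimuth - declination (east +ve)
mag_az = 72.0 - 3.0 = 69.0 degrees

69.0 degrees


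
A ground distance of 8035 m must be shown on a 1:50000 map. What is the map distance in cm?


map_cm = 8035 * 100 / 50000 = 16.07 cm

16.07 cm


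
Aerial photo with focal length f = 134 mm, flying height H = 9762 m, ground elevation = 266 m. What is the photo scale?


scale = f / (H - h) = 134 mm / 9496 m = 134 / 9496000 = 1:70866

1:70866


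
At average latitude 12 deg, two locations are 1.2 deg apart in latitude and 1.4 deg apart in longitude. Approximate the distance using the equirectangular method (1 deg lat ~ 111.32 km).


dlat_km = 1.2 * 111.32 = 133.584
dlon_km = 1.4 * 111.32 * cos(12) ≈ 152.442
dist = sqrt(133.584^2 + 152.442^2) ≈ 202.7 km

202.7 km


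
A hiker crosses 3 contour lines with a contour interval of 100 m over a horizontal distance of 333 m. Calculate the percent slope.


elevation change = 3 * 100 = 300 m
slope = 300 / 333 * 100 = 90.1%

90.1%


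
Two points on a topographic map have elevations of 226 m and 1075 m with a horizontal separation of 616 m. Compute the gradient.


gradient = (1075 - 226) / 616 = 849 / 616 = 1.3782

1.3782


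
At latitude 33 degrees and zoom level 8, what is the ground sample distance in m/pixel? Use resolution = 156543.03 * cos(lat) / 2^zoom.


res = 156543.03 * cos(33) / 2^8 = 156543.03 * 0.83867057 / 256 = 512.84 m/pixel

512.84 m/pixel


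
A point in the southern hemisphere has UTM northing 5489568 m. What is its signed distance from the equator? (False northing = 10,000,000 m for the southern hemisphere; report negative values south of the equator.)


For southern: actual = 5489568 - 10000000 = -4510432 m

-4510432 m


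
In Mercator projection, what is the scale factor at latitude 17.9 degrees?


SF = 1 / cos(17.9) = 1 / 0.951594 = 1.051

1.051


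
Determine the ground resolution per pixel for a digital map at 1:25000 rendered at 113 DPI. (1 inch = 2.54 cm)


pixel_cm = 2.54 / 113 ≈ 0.022478 cm
ground = pixel_cm * 25000 / 100 = 2.54 * 25000 / (113 * 100) = 63500 / 11300 ≈ 5.62 m

5.62 m


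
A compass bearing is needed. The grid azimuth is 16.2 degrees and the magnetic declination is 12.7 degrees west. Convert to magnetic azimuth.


magnetic azimuth = grid azimuth - declination (east +ve)
mag_az = 16.2 - -12.7 = 28.9 degrees

28.9 degrees


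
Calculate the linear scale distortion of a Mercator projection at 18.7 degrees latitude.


SF = 1 / cos(18.7) = 1 / 0.94721 = 1.056

1.056


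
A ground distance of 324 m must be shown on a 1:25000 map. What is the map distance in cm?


map_cm = 324 * 100 / 25000 = 1.296 cm ≈ 1.3 cm

1.3 cm


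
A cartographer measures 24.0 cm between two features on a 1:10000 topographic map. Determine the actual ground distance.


ground = 24.0 cm * 10000 / 100 = 2400.0 m = 2.4 km

2.4 km


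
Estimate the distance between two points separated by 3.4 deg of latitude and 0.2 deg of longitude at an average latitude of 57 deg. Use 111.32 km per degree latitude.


dlat_km = 3.4 * 111.32 = 378.488
dlon_km = 0.2 * 111.32 * cos(57) ≈ 12.126
dist = sqrt(378.488^2 + 12.126^2) ≈ 378.7 km

378.7 km


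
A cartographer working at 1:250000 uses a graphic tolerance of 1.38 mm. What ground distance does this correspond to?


ground = 1.38 mm * 250000 / 1000 = 345.0 m

345.0 m


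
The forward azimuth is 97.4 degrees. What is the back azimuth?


back azimuth = (97.4 + 180) mod 360 = 277.4 degrees

277.4 degrees


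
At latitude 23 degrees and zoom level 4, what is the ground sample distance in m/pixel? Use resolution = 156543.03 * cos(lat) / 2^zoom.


res = 156543.03 * cos(23) / 2^4 = 156543.03 * 0.92050485 / 16 = 9006.16 m/pixel

9006.16 m/pixel


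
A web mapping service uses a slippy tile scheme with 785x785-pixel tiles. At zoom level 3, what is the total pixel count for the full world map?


tiles per axis = 2^3 = 8
total tiles = 8^2 = 64
pixels per axis = 8 * 785 = 6280
total pixels = 6280^2 = 39438400

39438400 pixels


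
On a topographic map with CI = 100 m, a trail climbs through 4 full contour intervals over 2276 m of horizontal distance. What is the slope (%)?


elevation change = 4 * 100 = 400 m
slope = 400 / 2276 * 100 = 17.6%

17.6%


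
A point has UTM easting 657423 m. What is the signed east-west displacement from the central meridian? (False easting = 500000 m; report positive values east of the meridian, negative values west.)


displacement = 657423 - 500000 = 157423 m

157423 m


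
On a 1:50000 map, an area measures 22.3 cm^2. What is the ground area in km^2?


ground_area = 22.3 * (50000/100)^2 = 5575000.0 m^2 = 5.575 km^2

5.575 km^2


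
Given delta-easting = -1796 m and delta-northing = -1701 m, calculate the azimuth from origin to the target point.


az = atan2(-1796, -1701) = -133.4 deg
adjusted to 0-360: 226.6 degrees

226.6 degrees


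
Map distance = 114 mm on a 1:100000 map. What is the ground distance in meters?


ground = 114 mm * 100000 / 1000 = 11400.0 m

11400.0 m


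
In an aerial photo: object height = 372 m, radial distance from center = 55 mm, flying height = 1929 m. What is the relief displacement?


d = h * r / H = 372 * 55 / 1929 = 10.61 mm

10.61 mm


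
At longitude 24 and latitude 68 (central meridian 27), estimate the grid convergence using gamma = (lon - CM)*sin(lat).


gamma = (24 - 27) * sin(68) = -3 * 0.927184 = -2.782 degrees

-2.782 degrees


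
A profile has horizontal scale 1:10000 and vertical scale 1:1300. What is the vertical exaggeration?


VE = horizontal_scale / vertical_scale = 10000 / 1300 ≈ 7.7

7.7x


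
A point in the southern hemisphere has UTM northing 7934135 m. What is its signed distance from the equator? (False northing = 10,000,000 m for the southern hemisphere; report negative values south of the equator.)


For southern: actual = 7934135 - 10000000 = -2065865 m

-2065865 m


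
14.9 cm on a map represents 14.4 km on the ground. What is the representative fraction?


ground = 14.4 km = 1440000 cm; RF denominator = ground / map = 1440000 / 14.9 ≈ 96644; RF = 1:96644

1:96644


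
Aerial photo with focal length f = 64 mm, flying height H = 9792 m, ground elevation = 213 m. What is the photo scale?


scale = f / (H - h) = 64 mm / 9579 m = 64 / 9579000 = 1:149672

1:149672


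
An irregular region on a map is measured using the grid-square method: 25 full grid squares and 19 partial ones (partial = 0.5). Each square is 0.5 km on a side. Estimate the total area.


effective squares = 25 + 19 * 0.5 = 34.5
area = 34.5 * 0.25 = 8.625 km^2

8.625 km^2


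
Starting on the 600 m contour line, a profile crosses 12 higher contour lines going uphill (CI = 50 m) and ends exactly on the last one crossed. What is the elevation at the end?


elevation = 600 + 12 * 50 = 1200 m

1200 m


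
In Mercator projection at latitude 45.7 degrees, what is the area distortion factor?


area_distortion = 1/cos^2(45.7) = 2.05

2.05


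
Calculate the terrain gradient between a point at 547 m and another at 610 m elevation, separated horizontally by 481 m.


gradient = (610 - 547) / 481 = 63 / 481 = 0.131

0.131


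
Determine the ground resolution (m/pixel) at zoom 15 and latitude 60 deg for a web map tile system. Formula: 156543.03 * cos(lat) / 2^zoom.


res = 156543.03 * cos(60) / 2^15 = 156543.03 * 0.5 / 32768 = 2.39 m/pixel

2.39 m/pixel


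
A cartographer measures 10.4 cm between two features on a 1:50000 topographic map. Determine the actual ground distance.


ground = 10.4 cm * 50000 / 100 = 5200.0 m = 5.2 km

5.2 km


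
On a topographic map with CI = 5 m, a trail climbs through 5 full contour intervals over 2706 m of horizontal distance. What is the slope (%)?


elevation change = 5 * 5 = 25 m
slope = 25 / 2706 * 100 = 0.9%

0.9%


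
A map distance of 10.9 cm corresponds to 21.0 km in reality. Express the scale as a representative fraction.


ground = 21.0 km = 2100000 cm; RF denominator = ground / map = 2100000 / 10.9 ≈ 192661; RF = 1:192661

1:192661


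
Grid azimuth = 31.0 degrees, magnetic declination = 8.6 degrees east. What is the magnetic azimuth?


magnetic azimuth = grid azimuth - declination (east +ve)
mag_az = 31.0 - 8.6 = 22.4 degrees

22.4 degrees


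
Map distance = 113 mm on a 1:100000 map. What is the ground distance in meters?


ground = 113 mm * 100000 / 1000 = 11300.0 m

11300.0 m


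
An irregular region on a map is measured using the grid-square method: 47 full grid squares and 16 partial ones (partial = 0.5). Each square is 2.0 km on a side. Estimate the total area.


effective squares = 47 + 16 * 0.5 = 55.0
area = 55.0 * 4.0 = 220.0 km^2

220.0 km^2


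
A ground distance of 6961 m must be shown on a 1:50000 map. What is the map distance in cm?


map_cm = 6961 * 100 / 50000 = 13.922 cm ≈ 13.92 cm

13.92 cm


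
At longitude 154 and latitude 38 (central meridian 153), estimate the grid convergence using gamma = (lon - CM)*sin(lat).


gamma = (154 - 153) * sin(38) = 1 * 0.615661 = 0.616 degrees

0.616 degrees


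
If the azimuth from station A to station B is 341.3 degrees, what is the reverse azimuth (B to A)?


back azimuth = (341.3 + 180) mod 360 = 161.3 degrees

161.3 degrees


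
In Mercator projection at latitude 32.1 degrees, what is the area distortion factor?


area_distortion = 1/cos^2(32.1) = 1.394

1.394


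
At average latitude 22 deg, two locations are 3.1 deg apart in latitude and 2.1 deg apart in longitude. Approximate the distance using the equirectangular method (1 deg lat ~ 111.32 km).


dlat_km = 3.1 * 111.32 = 345.092
dlon_km = 2.1 * 111.32 * cos(22) ≈ 216.75
dist = sqrt(345.092^2 + 216.75^2) ≈ 407.5 km

407.5 km


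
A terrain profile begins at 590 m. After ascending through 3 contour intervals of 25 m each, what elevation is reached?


elevation = 590 + 3 * 25 = 665 m

665 m


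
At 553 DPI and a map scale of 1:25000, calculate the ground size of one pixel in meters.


pixel_cm = 2.54 / 553 ≈ 0.004593 cm
ground = pixel_cm * 25000 / 100 = 2.54 * 25000 / (553 * 100) = 63500 / 55300 ≈ 1.15 m

1.15 m


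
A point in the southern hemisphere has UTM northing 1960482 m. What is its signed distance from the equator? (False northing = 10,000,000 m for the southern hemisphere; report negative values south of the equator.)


For southern: actual = 1960482 - 10000000 = -8039518 m

-8039518 m


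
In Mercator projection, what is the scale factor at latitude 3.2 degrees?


SF = 1 / cos(3.2) = 1 / 0.998441 = 1.002

1.002


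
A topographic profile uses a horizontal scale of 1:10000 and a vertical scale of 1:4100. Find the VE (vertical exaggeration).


VE = horizontal_scale / vertical_scale = 10000 / 4100 ≈ 2.4

2.4x


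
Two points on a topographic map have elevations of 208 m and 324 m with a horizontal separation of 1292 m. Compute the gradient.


gradient = (324 - 208) / 1292 = 116 / 1292 = 0.0898

0.0898


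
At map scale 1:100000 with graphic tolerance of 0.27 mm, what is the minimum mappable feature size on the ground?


ground = 0.27 mm * 100000 / 1000 = 27.0 m

27.0 m


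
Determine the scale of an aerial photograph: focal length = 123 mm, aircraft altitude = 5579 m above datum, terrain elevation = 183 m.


scale = f / (H - h) = 123 mm / 5396 m = 123 / 5396000 = 1:43870

1:43870


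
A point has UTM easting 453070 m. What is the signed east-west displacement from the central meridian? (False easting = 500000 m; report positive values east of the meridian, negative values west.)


displacement = 453070 - 500000 = -46930 m

-46930 m


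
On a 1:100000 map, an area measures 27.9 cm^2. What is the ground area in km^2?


ground_area = 27.9 * (100000/100)^2 = 27900000.0 m^2 = 27.9 km^2

27.9 km^2


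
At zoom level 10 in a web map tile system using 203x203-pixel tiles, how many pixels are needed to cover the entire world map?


tiles per axis = 2^10 = 1024
total tiles = 1024^2 = 1048576
pixels per axis = 1024 * 203 = 207872
total pixels = 207872^2 = 43210768384

43210768384 pixels


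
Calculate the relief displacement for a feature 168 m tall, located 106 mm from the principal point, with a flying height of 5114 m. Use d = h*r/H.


d = h * r / H = 168 * 106 / 5114 = 3.48 mm

3.48 mm


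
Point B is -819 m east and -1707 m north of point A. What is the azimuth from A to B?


az = atan2(-819, -1707) = -154.4 deg
adjusted to 0-360: 205.6 degrees

205.6 degrees


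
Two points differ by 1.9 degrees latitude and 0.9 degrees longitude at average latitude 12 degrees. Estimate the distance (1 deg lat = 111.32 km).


dlat_km = 1.9 * 111.32 = 211.508
dlon_km = 0.9 * 111.32 * cos(12) ≈ 97.999
dist = sqrt(211.508^2 + 97.999^2) ≈ 233.1 km

233.1 km


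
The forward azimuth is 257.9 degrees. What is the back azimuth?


back azimuth = (257.9 + 180) mod 360 = 77.9 degrees

77.9 degrees


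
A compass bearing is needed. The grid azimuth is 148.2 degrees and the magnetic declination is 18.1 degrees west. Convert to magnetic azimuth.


magnetic azimuth = grid azimuth - declination (east +ve)
mag_az = 148.2 - -18.1 = 166.3 degrees

166.3 degrees


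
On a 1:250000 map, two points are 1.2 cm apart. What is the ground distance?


ground = 1.2 cm * 250000 / 100 = 3000.0 m = 3.0 km

3.0 km


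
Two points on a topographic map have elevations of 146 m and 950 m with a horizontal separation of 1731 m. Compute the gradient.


gradient = (950 - 146) / 1731 = 804 / 1731 = 0.4645

0.4645


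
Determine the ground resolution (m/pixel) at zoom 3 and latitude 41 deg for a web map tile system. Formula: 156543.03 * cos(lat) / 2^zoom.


res = 156543.03 * cos(41) / 2^3 = 156543.03 * 0.75470958 / 8 = 14768.07 m/pixel

14768.07 m/pixel


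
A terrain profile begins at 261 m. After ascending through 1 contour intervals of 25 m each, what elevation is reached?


elevation = 261 + 1 * 25 = 286 m

286 m


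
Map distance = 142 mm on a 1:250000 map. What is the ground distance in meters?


ground = 142 mm * 250000 / 1000 = 35500.0 m

35500.0 m


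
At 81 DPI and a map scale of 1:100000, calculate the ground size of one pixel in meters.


pixel_cm = 2.54 / 81 ≈ 0.031358 cm
ground = pixel_cm * 100000 / 100 = 2.54 * 100000 / (81 * 100) = 254000 / 8100 ≈ 31.36 m

31.36 m


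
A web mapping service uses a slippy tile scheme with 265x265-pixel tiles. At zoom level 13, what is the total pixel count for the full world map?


tiles per axis = 2^13 = 8192
total tiles = 8192^2 = 67108864
pixels per axis = 8192 * 265 = 2170880
total pixels = 2170880^2 = 4712719974400

4712719974400 pixels


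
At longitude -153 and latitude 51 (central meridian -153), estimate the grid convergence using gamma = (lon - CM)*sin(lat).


gamma = (-153 - -153) * sin(51) = 0 * 0.777146 = 0.0 degrees

0.0 degrees


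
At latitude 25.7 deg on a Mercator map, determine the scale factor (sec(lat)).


SF = 1 / cos(25.7) = 1 / 0.901077 = 1.11

1.11


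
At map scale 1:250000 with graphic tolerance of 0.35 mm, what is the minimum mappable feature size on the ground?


ground = 0.35 mm * 250000 / 1000 = 87.5 m

87.5 m


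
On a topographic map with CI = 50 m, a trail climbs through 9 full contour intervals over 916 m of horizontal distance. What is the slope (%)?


elevation change = 9 * 50 = 450 m
slope = 450 / 916 * 100 = 49.1%

49.1%


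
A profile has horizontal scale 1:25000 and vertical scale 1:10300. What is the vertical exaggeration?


VE = horizontal_scale / vertical_scale = 25000 / 10300 ≈ 2.4

2.4x


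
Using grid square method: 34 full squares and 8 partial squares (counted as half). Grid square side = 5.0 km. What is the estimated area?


effective squares = 34 + 8 * 0.5 = 38.0
area = 38.0 * 25.0 = 950.0 km^2

950.0 km^2


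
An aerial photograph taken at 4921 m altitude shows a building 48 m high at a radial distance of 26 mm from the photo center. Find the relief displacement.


d = h * r / H = 48 * 26 / 4921 = 0.25 mm

0.25 mm


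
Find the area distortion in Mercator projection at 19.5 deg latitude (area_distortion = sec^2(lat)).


area_distortion = 1/cos^2(19.5) = 1.125

1.125


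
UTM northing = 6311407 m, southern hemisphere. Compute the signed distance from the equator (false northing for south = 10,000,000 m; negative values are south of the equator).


For southern: actual = 6311407 - 10000000 = -3688593 m

-3688593 m


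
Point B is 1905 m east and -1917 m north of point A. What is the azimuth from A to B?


az = atan2(1905, -1917) = 135.2 deg
adjusted to 0-360: 135.2 degrees

135.2 degrees


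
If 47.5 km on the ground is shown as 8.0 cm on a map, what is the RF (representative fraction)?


ground = 47.5 km = 4750000 cm; RF denominator = ground / map = 4750000 / 8.0 = 593750; RF = 1:593750

1:593750


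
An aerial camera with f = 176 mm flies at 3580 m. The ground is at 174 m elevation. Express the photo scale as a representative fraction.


scale = f / (H - h) = 176 mm / 3406 m = 176 / 3406000 = 1:19352

1:19352


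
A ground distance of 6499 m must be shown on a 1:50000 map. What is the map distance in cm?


map_cm = 6499 * 100 / 50000 = 12.998 cm ≈ 13.0 cm

13.0 cm


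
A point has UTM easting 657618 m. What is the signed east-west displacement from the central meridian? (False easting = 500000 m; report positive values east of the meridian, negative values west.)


displacement = 657618 - 500000 = 157618 m

157618 m


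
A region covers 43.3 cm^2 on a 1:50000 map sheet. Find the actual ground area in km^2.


ground_area = 43.3 * (50000/100)^2 = 10825000.0 m^2 = 10.825 km^2

10.825 km^2


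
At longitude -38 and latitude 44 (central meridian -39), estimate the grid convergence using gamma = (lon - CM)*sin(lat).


gamma = (-38 - -39) * sin(44) = 1 * 0.694658 = 0.695 degrees

0.695 degrees


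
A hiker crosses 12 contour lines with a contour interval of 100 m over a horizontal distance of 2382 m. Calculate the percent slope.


elevation change = 12 * 100 = 1200 m
slope = 1200 / 2382 * 100 = 50.4%

50.4%


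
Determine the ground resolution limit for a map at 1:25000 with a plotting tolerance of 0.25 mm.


ground = 0.25 mm * 25000 / 1000 = 6.25 m

6.25 m


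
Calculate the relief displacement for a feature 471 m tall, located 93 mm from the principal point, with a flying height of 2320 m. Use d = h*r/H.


d = h * r / H = 471 * 93 / 2320 = 18.88 mm

18.88 mm


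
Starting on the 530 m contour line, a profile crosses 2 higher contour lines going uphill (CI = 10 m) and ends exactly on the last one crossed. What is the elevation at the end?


elevation = 530 + 2 * 10 = 550 m

550 m


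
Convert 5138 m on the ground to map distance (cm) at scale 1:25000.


map_cm = 5138 * 100 / 25000 = 20.552 cm ≈ 20.55 cm

20.55 cm


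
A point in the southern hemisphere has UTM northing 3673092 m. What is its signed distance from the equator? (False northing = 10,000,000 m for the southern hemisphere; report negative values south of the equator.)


For southern: actual = 3673092 - 10000000 = -6326908 m

-6326908 m


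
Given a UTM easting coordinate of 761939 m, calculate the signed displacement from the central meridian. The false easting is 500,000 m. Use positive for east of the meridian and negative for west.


displacement = 761939 - 500000 = 261939 m

261939 m


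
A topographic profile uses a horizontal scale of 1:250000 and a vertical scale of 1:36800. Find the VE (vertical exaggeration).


VE = horizontal_scale / vertical_scale = 250000 / 36800 ≈ 6.8

6.8x


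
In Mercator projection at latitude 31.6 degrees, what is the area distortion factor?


area_distortion = 1/cos^2(31.6) = 1.378

1.378
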